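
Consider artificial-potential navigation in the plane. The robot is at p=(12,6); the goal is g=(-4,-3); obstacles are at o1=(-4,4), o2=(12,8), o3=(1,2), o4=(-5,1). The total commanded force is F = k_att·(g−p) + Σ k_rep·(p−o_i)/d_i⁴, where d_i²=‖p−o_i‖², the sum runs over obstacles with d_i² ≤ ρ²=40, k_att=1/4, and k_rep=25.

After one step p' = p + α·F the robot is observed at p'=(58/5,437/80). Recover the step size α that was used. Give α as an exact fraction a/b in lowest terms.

α = 1/10

F_att = 1/4·(g−p) = 1/4·(-16,-9) = (-4.0000,-2.2500)
o1: d²=260 > ρ²=40 → inactive
o2: d²=4 ≤ ρ²=40; F_rep = 25·(0,-2)/4² = (0.0000,-3.1250)
o3: d²=137 > ρ²=40 → inactive
o4: d²=314 > ρ²=40 → inactive
F = F_att + ΣF_rep = (-4.0000,-5.3750)
Δp = p'−p = (-0.4000,-0.5375); α = Δx/Fx = (-2/5) / (-4) = 1/10
check: Δy/Fy = (-43/80) / (-43/8) = 1/10 ✓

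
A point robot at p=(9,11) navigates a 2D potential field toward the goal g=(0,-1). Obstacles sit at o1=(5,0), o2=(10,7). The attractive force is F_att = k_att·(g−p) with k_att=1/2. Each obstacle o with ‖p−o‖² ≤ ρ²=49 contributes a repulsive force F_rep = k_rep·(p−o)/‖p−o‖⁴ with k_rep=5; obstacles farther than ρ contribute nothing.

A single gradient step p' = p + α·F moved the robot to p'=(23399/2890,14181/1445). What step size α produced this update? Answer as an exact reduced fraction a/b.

α = 1/5

F_att = 1/2·(g−p) = 1/2·(-9,-12) = (-4.5000,-6.0000)
o1: d²=137 > ρ²=49 → inactive
o2: d²=17 ≤ ρ²=49; F_rep = 5·(-1,4)/17² = (-0.0173,0.0692)
F = F_att + ΣF_rep = (-4.5173,-5.9308)
Δp = p'−p = (-0.9035,-1.1862); α = Δx/Fx = (-2611/2890) / (-2611/578) = 1/5
check: Δy/Fy = (-1714/1445) / (-1714/289) = 1/5 ✓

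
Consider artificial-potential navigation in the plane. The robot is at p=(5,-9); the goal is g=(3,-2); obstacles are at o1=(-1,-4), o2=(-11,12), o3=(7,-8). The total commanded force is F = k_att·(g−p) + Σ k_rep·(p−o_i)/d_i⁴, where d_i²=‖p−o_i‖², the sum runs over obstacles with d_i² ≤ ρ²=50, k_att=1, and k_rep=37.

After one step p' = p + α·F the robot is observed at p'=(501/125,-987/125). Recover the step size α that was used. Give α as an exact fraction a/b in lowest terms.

α = 1/5

F_att = 1·(g−p) = 1·(-2,7) = (-2.0000,7.0000)
o1: d²=61 > ρ²=50 → inactive
o2: d²=697 > ρ²=50 → inactive
o3: d²=5 ≤ ρ²=50; F_rep = 37·(-2,-1)/5² = (-2.9600,-1.4800)
F = F_att + ΣF_rep = (-4.9600,5.5200)
Δp = p'−p = (-0.9920,1.1040); α = Δx/Fx = (-124/125) / (-124/25) = 1/5
check: Δy/Fy = (138/125) / (138/25) = 1/5 ✓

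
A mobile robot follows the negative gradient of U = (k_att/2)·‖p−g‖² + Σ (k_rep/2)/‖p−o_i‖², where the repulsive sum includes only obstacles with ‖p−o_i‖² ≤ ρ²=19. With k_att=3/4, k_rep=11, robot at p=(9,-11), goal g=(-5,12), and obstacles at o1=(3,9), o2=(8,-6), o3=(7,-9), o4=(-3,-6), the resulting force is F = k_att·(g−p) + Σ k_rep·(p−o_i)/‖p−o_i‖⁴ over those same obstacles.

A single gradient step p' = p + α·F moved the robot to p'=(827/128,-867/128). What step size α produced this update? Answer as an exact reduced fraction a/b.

α = 1/4

F_att = 3/4·(g−p) = 3/4·(-14,23) = (-10.5000,17.2500)
o1: d²=436 > ρ²=19 → inactive
o2: d²=26 > ρ²=19 → inactive
o3: d²=8 ≤ ρ²=19; F_rep = 11·(2,-2)/8² = (0.3438,-0.3438)
o4: d²=169 > ρ²=19 → inactive
F = F_att + ΣF_rep = (-10.1562,16.9062)
Δp = p'−p = (-2.5391,4.2266); α = Δx/Fx = (-325/128) / (-325/32) = 1/4
check: Δy/Fy = (541/128) / (541/32) = 1/4 ✓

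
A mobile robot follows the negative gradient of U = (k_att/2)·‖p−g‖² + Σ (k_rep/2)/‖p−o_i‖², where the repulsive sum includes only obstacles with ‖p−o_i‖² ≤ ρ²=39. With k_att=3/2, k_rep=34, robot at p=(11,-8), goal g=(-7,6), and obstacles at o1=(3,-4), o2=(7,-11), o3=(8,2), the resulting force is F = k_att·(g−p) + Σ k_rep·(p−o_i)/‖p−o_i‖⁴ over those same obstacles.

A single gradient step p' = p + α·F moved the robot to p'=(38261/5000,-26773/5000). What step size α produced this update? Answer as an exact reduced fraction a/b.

α = 1/8

F_att = 3/2·(g−p) = 3/2·(-18,14) = (-27.0000,21.0000)
o1: d²=80 > ρ²=39 → inactive
o2: d²=25 ≤ ρ²=39; F_rep = 34·(4,3)/25² = (0.2176,0.1632)
o3: d²=109 > ρ²=39 → inactive
F = F_att + ΣF_rep = (-26.7824,21.1632)
Δp = p'−p = (-3.3478,2.6454); α = Δx/Fx = (-16739/5000) / (-16739/625) = 1/8
check: Δy/Fy = (13227/5000) / (13227/625) = 1/8 ✓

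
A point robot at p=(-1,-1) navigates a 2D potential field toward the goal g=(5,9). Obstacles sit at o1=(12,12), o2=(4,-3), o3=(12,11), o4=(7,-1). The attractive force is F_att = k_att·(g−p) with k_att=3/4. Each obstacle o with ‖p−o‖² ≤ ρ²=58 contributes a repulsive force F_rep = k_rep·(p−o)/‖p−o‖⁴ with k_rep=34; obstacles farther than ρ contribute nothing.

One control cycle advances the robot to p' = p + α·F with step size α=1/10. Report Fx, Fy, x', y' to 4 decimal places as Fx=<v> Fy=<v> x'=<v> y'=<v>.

F_att = 3/4·(g−p) = 3/4·(6,10) = (4.5000,7.5000)
o1: d²=338 > ρ²=58 → inactive
o2: d²=29 ≤ ρ²=58; F_rep = 34·(-5,2)/29² = (-0.2021,0.0809)
o3: d²=313 > ρ²=58 → inactive
o4: d²=64 > ρ²=58 → inactive
F = F_att + ΣF_rep = (4.2979,7.5809)
p' = p + 1/10·F = (-0.5702,-0.2419)

Fx=4.2979 Fy=7.5809 x'=-0.5702 y'=-0.2419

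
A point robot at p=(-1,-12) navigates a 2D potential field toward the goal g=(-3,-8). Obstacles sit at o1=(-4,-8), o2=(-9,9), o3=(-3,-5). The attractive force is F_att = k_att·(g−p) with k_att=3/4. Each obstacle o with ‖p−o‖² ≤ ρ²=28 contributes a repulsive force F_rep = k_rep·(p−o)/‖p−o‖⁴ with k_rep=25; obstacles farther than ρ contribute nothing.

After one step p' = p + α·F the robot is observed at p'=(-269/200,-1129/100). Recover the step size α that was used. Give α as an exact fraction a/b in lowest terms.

α = 1/4

F_att = 3/4·(g−p) = 3/4·(-2,4) = (-1.5000,3.0000)
o1: d²=25 ≤ ρ²=28; F_rep = 25·(3,-4)/25² = (0.1200,-0.1600)
o2: d²=505 > ρ²=28 → inactive
o3: d²=53 > ρ²=28 → inactive
F = F_att + ΣF_rep = (-1.3800,2.8400)
Δp = p'−p = (-0.3450,0.7100); α = Δx/Fx = (-69/200) / (-69/50) = 1/4
check: Δy/Fy = (71/100) / (71/25) = 1/4 ✓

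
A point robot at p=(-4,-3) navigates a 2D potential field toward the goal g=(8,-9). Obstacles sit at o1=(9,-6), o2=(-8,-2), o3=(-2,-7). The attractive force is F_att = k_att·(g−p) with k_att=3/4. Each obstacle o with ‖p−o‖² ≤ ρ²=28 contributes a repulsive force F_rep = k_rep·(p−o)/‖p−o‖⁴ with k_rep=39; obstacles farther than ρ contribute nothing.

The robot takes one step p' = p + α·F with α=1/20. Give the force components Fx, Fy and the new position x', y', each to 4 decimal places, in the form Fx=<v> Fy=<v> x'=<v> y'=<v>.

Fx=9.3448 Fy=-4.2449 x'=-3.5328 y'=-3.2122

F_att = 3/4·(g−p) = 3/4·(12,-6) = (9.0000,-4.5000)
o1: d²=178 > ρ²=28 → inactive
o2: d²=17 ≤ ρ²=28; F_rep = 39·(4,-1)/17² = (0.5398,-0.1349)
o3: d²=20 ≤ ρ²=28; F_rep = 39·(-2,4)/20² = (-0.1950,0.3900)
F = F_att + ΣF_rep = (9.3448,-4.2449)
p' = p + 1/20·F = (-3.5328,-3.2122)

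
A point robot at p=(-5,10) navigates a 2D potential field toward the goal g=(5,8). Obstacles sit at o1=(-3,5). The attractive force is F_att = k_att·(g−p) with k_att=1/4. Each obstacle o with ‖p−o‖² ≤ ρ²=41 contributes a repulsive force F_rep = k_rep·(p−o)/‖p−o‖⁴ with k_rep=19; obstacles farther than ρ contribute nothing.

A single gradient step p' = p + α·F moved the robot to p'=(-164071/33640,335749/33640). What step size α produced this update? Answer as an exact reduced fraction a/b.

α = 1/20

F_att = 1/4·(g−p) = 1/4·(10,-2) = (2.5000,-0.5000)
o1: d²=29 ≤ ρ²=41; F_rep = 19·(-2,5)/29² = (-0.0452,0.1130)
F = F_att + ΣF_rep = (2.4548,-0.3870)
Δp = p'−p = (0.1227,-0.0194); α = Δx/Fx = (4129/33640) / (4129/1682) = 1/20
check: Δy/Fy = (-651/33640) / (-651/1682) = 1/20 ✓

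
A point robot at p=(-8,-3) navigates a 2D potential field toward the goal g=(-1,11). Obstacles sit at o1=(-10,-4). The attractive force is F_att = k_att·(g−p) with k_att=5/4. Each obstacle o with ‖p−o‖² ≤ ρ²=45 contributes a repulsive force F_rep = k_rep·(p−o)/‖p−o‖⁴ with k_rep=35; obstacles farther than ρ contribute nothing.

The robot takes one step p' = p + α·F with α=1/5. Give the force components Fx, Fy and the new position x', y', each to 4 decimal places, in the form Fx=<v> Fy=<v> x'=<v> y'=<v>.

F_att = 5/4·(g−p) = 5/4·(7,14) = (8.7500,17.5000)
o1: d²=5 ≤ ρ²=45; F_rep = 35·(2,1)/5² = (2.8000,1.4000)
F = F_att + ΣF_rep = (11.5500,18.9000)
p' = p + 1/5·F = (-5.6900,0.7800)

Fx=11.5500 Fy=18.9000 x'=-5.6900 y'=0.7800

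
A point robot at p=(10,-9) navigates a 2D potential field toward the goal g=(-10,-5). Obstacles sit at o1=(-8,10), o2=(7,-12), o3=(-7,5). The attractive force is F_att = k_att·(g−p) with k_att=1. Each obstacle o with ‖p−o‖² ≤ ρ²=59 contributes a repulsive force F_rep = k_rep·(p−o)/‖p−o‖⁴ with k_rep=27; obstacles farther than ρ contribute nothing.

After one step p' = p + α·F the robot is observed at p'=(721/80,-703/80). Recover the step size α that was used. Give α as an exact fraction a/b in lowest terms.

F_att = 1·(g−p) = 1·(-20,4) = (-20.0000,4.0000)
o1: d²=685 > ρ²=59 → inactive
o2: d²=18 ≤ ρ²=59; F_rep = 27·(3,3)/18² = (0.2500,0.2500)
o3: d²=485 > ρ²=59 → inactive
F = F_att + ΣF_rep = (-19.7500,4.2500)
Δp = p'−p = (-0.9875,0.2125); α = Δx/Fx = (-79/80) / (-79/4) = 1/20
check: Δy/Fy = (17/80) / (17/4) = 1/20 ✓

α = 1/20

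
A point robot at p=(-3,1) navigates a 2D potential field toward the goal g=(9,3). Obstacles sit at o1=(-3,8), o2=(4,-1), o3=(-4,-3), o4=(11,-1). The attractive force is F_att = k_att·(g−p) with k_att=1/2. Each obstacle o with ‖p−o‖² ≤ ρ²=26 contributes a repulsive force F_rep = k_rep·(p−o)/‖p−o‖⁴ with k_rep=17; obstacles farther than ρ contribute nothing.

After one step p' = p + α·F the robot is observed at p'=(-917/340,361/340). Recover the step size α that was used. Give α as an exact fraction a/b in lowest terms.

α = 1/20

F_att = 1/2·(g−p) = 1/2·(12,2) = (6.0000,1.0000)
o1: d²=49 > ρ²=26 → inactive
o2: d²=53 > ρ²=26 → inactive
o3: d²=17 ≤ ρ²=26; F_rep = 17·(1,4)/17² = (0.0588,0.2353)
o4: d²=200 > ρ²=26 → inactive
F = F_att + ΣF_rep = (6.0588,1.2353)
Δp = p'−p = (0.3029,0.0618); α = Δx/Fx = (103/340) / (103/17) = 1/20
check: Δy/Fy = (21/340) / (21/17) = 1/20 ✓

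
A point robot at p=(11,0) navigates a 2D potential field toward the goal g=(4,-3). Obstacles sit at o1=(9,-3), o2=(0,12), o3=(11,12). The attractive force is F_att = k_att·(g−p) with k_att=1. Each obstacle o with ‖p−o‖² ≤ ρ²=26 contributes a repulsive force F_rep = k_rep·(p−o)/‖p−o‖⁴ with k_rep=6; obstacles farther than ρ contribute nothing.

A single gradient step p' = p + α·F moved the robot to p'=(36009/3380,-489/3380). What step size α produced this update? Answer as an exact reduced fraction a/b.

α = 1/20

F_att = 1·(g−p) = 1·(-7,-3) = (-7.0000,-3.0000)
o1: d²=13 ≤ ρ²=26; F_rep = 6·(2,3)/13² = (0.0710,0.1065)
o2: d²=265 > ρ²=26 → inactive
o3: d²=144 > ρ²=26 → inactive
F = F_att + ΣF_rep = (-6.9290,-2.8935)
Δp = p'−p = (-0.3464,-0.1447); α = Δx/Fx = (-1171/3380) / (-1171/169) = 1/20
check: Δy/Fy = (-489/3380) / (-489/169) = 1/20 ✓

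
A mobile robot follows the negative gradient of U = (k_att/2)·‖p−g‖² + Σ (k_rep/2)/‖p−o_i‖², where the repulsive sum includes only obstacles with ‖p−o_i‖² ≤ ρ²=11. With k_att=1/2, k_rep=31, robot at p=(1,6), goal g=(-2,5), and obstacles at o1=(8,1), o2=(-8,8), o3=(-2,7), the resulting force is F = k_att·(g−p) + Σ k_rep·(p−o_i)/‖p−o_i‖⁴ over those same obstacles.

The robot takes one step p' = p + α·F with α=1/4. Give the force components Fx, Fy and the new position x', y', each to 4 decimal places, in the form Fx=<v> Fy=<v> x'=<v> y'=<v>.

F_att = 1/2·(g−p) = 1/2·(-3,-1) = (-1.5000,-0.5000)
o1: d²=74 > ρ²=11 → inactive
o2: d²=85 > ρ²=11 → inactive
o3: d²=10 ≤ ρ²=11; F_rep = 31·(3,-1)/10² = (0.9300,-0.3100)
F = F_att + ΣF_rep = (-0.5700,-0.8100)
p' = p + 1/4·F = (0.8575,5.7975)

Fx=-0.5700 Fy=-0.8100 x'=0.8575 y'=5.7975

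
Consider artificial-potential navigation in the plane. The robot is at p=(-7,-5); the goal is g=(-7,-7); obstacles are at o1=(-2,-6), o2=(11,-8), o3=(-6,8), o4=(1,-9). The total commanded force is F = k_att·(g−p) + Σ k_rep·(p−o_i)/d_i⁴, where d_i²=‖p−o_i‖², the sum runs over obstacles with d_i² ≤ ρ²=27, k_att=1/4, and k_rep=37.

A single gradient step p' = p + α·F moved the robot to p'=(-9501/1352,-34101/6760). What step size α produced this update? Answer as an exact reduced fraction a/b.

F_att = 1/4·(g−p) = 1/4·(0,-2) = (0.0000,-0.5000)
o1: d²=26 ≤ ρ²=27; F_rep = 37·(-5,1)/26² = (-0.2737,0.0547)
o2: d²=333 > ρ²=27 → inactive
o3: d²=170 > ρ²=27 → inactive
o4: d²=80 > ρ²=27 → inactive
F = F_att + ΣF_rep = (-0.2737,-0.4453)
Δp = p'−p = (-0.0274,-0.0445); α = Δx/Fx = (-37/1352) / (-185/676) = 1/10
check: Δy/Fy = (-301/6760) / (-301/676) = 1/10 ✓

α = 1/10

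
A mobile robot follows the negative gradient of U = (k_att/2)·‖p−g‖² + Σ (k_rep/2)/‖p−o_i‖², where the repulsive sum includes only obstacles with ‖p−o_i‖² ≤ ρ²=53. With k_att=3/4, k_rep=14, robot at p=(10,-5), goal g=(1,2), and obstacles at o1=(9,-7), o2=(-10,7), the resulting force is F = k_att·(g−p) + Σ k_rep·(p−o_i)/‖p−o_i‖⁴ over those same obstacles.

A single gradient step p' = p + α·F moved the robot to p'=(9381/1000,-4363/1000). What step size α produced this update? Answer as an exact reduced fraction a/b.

F_att = 3/4·(g−p) = 3/4·(-9,7) = (-6.7500,5.2500)
o1: d²=5 ≤ ρ²=53; F_rep = 14·(1,2)/5² = (0.5600,1.1200)
o2: d²=544 > ρ²=53 → inactive
F = F_att + ΣF_rep = (-6.1900,6.3700)
Δp = p'−p = (-0.6190,0.6370); α = Δx/Fx = (-619/1000) / (-619/100) = 1/10
check: Δy/Fy = (637/1000) / (637/100) = 1/10 ✓

α = 1/10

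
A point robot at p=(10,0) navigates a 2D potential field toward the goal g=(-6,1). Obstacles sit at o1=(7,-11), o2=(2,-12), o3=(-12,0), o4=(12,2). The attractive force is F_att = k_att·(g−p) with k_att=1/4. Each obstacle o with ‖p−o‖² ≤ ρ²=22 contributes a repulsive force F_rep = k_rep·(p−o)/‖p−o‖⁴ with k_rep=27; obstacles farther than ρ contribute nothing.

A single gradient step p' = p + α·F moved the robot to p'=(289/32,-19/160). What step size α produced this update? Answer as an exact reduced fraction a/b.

α = 1/5

F_att = 1/4·(g−p) = 1/4·(-16,1) = (-4.0000,0.2500)
o1: d²=130 > ρ²=22 → inactive
o2: d²=208 > ρ²=22 → inactive
o3: d²=484 > ρ²=22 → inactive
o4: d²=8 ≤ ρ²=22; F_rep = 27·(-2,-2)/8² = (-0.8438,-0.8438)
F = F_att + ΣF_rep = (-4.8438,-0.5938)
Δp = p'−p = (-0.9688,-0.1187); α = Δx/Fx = (-31/32) / (-155/32) = 1/5
check: Δy/Fy = (-19/160) / (-19/32) = 1/5 ✓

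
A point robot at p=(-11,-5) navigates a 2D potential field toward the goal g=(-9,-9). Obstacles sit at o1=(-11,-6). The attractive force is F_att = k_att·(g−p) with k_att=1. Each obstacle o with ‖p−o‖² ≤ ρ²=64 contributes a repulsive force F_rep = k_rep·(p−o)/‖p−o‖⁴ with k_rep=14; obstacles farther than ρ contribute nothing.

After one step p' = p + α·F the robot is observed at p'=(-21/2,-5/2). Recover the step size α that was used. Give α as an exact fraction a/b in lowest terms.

F_att = 1·(g−p) = 1·(2,-4) = (2.0000,-4.0000)
o1: d²=1 ≤ ρ²=64; F_rep = 14·(0,1)/1² = (0.0000,14.0000)
F = F_att + ΣF_rep = (2.0000,10.0000)
Δp = p'−p = (0.5000,2.5000); α = Δx/Fx = (1/2) / (2) = 1/4
check: Δy/Fy = (5/2) / (10) = 1/4 ✓

α = 1/4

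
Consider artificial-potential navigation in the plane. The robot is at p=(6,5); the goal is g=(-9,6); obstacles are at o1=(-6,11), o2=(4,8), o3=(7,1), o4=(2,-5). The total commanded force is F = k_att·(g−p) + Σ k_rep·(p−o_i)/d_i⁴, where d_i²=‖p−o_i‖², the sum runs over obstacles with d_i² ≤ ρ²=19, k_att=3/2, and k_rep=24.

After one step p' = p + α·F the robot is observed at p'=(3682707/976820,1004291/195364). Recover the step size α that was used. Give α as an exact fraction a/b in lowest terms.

F_att = 3/2·(g−p) = 3/2·(-15,1) = (-22.5000,1.5000)
o1: d²=180 > ρ²=19 → inactive
o2: d²=13 ≤ ρ²=19; F_rep = 24·(2,-3)/13² = (0.2840,-0.4260)
o3: d²=17 ≤ ρ²=19; F_rep = 24·(-1,4)/17² = (-0.0830,0.3322)
o4: d²=116 > ρ²=19 → inactive
F = F_att + ΣF_rep = (-22.2990,1.4061)
Δp = p'−p = (-2.2299,0.1406); α = Δx/Fx = (-2178213/976820) / (-2178213/97682) = 1/10
check: Δy/Fy = (27471/195364) / (137355/97682) = 1/10 ✓

α = 1/10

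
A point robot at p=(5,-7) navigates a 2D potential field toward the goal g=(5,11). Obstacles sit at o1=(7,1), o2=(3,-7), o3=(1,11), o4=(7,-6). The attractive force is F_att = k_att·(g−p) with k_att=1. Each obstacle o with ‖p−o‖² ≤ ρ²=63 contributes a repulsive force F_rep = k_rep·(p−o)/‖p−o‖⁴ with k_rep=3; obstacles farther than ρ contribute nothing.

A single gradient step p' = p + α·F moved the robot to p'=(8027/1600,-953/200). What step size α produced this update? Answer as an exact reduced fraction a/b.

F_att = 1·(g−p) = 1·(0,18) = (0.0000,18.0000)
o1: d²=68 > ρ²=63 → inactive
o2: d²=4 ≤ ρ²=63; F_rep = 3·(2,0)/4² = (0.3750,0.0000)
o3: d²=340 > ρ²=63 → inactive
o4: d²=5 ≤ ρ²=63; F_rep = 3·(-2,-1)/5² = (-0.2400,-0.1200)
F = F_att + ΣF_rep = (0.1350,17.8800)
Δp = p'−p = (0.0169,2.2350); α = Δx/Fx = (27/1600) / (27/200) = 1/8
check: Δy/Fy = (447/200) / (447/25) = 1/8 ✓

α = 1/8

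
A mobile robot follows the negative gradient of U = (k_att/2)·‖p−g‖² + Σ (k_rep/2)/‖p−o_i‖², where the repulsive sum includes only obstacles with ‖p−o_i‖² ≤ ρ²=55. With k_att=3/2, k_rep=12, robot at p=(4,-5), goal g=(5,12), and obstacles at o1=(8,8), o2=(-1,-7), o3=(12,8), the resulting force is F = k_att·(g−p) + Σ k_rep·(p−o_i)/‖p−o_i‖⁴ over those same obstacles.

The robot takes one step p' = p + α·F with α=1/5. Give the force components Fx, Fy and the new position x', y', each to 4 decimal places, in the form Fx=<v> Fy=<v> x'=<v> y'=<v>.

F_att = 3/2·(g−p) = 3/2·(1,17) = (1.5000,25.5000)
o1: d²=185 > ρ²=55 → inactive
o2: d²=29 ≤ ρ²=55; F_rep = 12·(5,2)/29² = (0.0713,0.0285)
o3: d²=233 > ρ²=55 → inactive
F = F_att + ΣF_rep = (1.5713,25.5285)
p' = p + 1/5·F = (4.3143,0.1057)

Fx=1.5713 Fy=25.5285 x'=4.3143 y'=0.1057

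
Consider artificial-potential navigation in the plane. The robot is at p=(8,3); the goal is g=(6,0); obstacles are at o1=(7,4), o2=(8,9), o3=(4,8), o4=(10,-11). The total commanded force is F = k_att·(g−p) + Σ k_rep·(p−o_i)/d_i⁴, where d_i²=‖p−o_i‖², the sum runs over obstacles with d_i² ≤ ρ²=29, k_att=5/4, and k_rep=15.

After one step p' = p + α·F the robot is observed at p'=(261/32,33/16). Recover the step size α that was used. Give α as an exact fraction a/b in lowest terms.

α = 1/8

F_att = 5/4·(g−p) = 5/4·(-2,-3) = (-2.5000,-3.7500)
o1: d²=2 ≤ ρ²=29; F_rep = 15·(1,-1)/2² = (3.7500,-3.7500)
o2: d²=36 > ρ²=29 → inactive
o3: d²=41 > ρ²=29 → inactive
o4: d²=200 > ρ²=29 → inactive
F = F_att + ΣF_rep = (1.2500,-7.5000)
Δp = p'−p = (0.1562,-0.9375); α = Δx/Fx = (5/32) / (5/4) = 1/8
check: Δy/Fy = (-15/16) / (-15/2) = 1/8 ✓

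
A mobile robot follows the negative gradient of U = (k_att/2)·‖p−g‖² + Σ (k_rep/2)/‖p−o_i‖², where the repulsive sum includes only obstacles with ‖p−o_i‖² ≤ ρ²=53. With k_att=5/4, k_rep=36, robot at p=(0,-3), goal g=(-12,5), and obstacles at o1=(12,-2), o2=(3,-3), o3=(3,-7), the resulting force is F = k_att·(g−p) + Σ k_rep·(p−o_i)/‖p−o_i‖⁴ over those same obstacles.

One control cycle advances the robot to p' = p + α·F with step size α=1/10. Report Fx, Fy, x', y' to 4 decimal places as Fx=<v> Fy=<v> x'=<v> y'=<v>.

Fx=-16.5061 Fy=10.2304 x'=-1.6506 y'=-1.9770

F_att = 5/4·(g−p) = 5/4·(-12,8) = (-15.0000,10.0000)
o1: d²=145 > ρ²=53 → inactive
o2: d²=9 ≤ ρ²=53; F_rep = 36·(-3,0)/9² = (-1.3333,0.0000)
o3: d²=25 ≤ ρ²=53; F_rep = 36·(-3,4)/25² = (-0.1728,0.2304)
F = F_att + ΣF_rep = (-16.5061,10.2304)
p' = p + 1/10·F = (-1.6506,-1.9770)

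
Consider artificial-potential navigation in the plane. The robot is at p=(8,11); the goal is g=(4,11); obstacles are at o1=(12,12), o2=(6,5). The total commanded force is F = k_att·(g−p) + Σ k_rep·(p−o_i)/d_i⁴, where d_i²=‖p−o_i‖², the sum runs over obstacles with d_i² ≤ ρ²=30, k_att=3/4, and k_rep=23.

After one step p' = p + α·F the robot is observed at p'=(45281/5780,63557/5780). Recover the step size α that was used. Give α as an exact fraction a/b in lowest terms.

α = 1/20

F_att = 3/4·(g−p) = 3/4·(-4,0) = (-3.0000,0.0000)
o1: d²=17 ≤ ρ²=30; F_rep = 23·(-4,-1)/17² = (-0.3183,-0.0796)
o2: d²=40 > ρ²=30 → inactive
F = F_att + ΣF_rep = (-3.3183,-0.0796)
Δp = p'−p = (-0.1659,-0.0040); α = Δx/Fx = (-959/5780) / (-959/289) = 1/20
check: Δy/Fy = (-23/5780) / (-23/289) = 1/20 ✓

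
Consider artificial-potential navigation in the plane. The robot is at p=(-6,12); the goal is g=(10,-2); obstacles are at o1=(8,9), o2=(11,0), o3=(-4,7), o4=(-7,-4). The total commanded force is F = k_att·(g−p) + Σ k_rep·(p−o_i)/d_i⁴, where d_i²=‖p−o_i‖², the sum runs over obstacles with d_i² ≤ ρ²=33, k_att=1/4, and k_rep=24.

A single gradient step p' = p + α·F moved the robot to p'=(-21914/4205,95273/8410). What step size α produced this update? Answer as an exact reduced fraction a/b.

α = 1/5

F_att = 1/4·(g−p) = 1/4·(16,-14) = (4.0000,-3.5000)
o1: d²=205 > ρ²=33 → inactive
o2: d²=433 > ρ²=33 → inactive
o3: d²=29 ≤ ρ²=33; F_rep = 24·(-2,5)/29² = (-0.0571,0.1427)
o4: d²=257 > ρ²=33 → inactive
F = F_att + ΣF_rep = (3.9429,-3.3573)
Δp = p'−p = (0.7886,-0.6715); α = Δx/Fx = (3316/4205) / (3316/841) = 1/5
check: Δy/Fy = (-5647/8410) / (-5647/1682) = 1/5 ✓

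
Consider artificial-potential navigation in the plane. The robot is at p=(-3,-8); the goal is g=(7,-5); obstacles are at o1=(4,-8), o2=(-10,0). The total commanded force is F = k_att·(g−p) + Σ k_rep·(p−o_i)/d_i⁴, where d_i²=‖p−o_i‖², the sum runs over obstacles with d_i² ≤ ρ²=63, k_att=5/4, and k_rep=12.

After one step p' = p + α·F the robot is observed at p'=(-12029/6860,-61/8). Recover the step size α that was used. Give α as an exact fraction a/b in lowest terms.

F_att = 5/4·(g−p) = 5/4·(10,3) = (12.5000,3.7500)
o1: d²=49 ≤ ρ²=63; F_rep = 12·(-7,0)/49² = (-0.0350,0.0000)
o2: d²=113 > ρ²=63 → inactive
F = F_att + ΣF_rep = (12.4650,3.7500)
Δp = p'−p = (1.2465,0.3750); α = Δx/Fx = (8551/6860) / (8551/686) = 1/10
check: Δy/Fy = (3/8) / (15/4) = 1/10 ✓

α = 1/10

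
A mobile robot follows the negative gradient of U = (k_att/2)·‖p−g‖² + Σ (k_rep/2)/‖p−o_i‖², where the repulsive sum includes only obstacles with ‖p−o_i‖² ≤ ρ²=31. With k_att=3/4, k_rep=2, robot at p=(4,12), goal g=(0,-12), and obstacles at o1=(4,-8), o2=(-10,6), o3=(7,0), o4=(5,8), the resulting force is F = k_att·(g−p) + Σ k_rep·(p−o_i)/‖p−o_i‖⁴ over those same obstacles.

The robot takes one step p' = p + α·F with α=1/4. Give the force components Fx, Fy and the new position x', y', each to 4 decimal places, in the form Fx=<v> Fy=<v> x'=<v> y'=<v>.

F_att = 3/4·(g−p) = 3/4·(-4,-24) = (-3.0000,-18.0000)
o1: d²=400 > ρ²=31 → inactive
o2: d²=232 > ρ²=31 → inactive
o3: d²=153 > ρ²=31 → inactive
o4: d²=17 ≤ ρ²=31; F_rep = 2·(-1,4)/17² = (-0.0069,0.0277)
F = F_att + ΣF_rep = (-3.0069,-17.9723)
p' = p + 1/4·F = (3.2483,7.5069)

Fx=-3.0069 Fy=-17.9723 x'=3.2483 y'=7.5069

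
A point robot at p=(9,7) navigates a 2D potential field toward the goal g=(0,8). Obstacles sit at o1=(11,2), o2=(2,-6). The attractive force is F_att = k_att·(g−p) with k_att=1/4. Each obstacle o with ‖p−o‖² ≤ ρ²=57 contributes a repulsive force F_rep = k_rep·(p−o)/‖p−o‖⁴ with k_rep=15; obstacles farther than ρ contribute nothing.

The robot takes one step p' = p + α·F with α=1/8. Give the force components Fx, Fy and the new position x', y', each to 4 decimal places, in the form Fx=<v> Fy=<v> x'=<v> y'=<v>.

Fx=-2.2857 Fy=0.3392 x'=8.7143 y'=7.0424

F_att = 1/4·(g−p) = 1/4·(-9,1) = (-2.2500,0.2500)
o1: d²=29 ≤ ρ²=57; F_rep = 15·(-2,5)/29² = (-0.0357,0.0892)
o2: d²=218 > ρ²=57 → inactive
F = F_att + ΣF_rep = (-2.2857,0.3392)
p' = p + 1/8·F = (8.7143,7.0424)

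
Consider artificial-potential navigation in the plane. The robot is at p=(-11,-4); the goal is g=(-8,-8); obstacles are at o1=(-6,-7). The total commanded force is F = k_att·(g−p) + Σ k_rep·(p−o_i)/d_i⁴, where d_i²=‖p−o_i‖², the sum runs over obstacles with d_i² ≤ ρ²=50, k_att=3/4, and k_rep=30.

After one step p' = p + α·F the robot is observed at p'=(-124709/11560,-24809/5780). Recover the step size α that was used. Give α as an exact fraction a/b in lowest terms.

F_att = 3/4·(g−p) = 3/4·(3,-4) = (2.2500,-3.0000)
o1: d²=34 ≤ ρ²=50; F_rep = 30·(-5,3)/34² = (-0.1298,0.0779)
F = F_att + ΣF_rep = (2.1202,-2.9221)
Δp = p'−p = (0.2120,-0.2922); α = Δx/Fx = (2451/11560) / (2451/1156) = 1/10
check: Δy/Fy = (-1689/5780) / (-1689/578) = 1/10 ✓

α = 1/10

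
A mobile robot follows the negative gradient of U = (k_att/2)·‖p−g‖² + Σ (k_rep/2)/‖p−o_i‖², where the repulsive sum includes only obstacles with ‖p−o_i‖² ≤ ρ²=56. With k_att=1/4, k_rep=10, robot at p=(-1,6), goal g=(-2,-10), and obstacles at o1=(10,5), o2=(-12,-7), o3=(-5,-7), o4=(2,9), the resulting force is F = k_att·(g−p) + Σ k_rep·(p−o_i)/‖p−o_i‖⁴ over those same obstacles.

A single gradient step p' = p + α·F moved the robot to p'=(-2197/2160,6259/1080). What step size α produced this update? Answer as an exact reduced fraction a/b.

F_att = 1/4·(g−p) = 1/4·(-1,-16) = (-0.2500,-4.0000)
o1: d²=122 > ρ²=56 → inactive
o2: d²=290 > ρ²=56 → inactive
o3: d²=185 > ρ²=56 → inactive
o4: d²=18 ≤ ρ²=56; F_rep = 10·(-3,-3)/18² = (-0.0926,-0.0926)
F = F_att + ΣF_rep = (-0.3426,-4.0926)
Δp = p'−p = (-0.0171,-0.2046); α = Δx/Fx = (-37/2160) / (-37/108) = 1/20
check: Δy/Fy = (-221/1080) / (-221/54) = 1/20 ✓

α = 1/20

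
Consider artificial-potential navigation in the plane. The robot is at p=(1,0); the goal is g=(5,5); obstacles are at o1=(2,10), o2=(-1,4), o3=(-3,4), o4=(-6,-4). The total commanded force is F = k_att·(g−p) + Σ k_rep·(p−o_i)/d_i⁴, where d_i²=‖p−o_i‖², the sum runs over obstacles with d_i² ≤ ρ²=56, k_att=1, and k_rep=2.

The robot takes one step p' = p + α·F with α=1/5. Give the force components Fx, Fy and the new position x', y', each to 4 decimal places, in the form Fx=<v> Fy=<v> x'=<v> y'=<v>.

Fx=4.0178 Fy=4.9722 x'=1.8036 y'=0.9944

F_att = 1·(g−p) = 1·(4,5) = (4.0000,5.0000)
o1: d²=101 > ρ²=56 → inactive
o2: d²=20 ≤ ρ²=56; F_rep = 2·(2,-4)/20² = (0.0100,-0.0200)
o3: d²=32 ≤ ρ²=56; F_rep = 2·(4,-4)/32² = (0.0078,-0.0078)
o4: d²=65 > ρ²=56 → inactive
F = F_att + ΣF_rep = (4.0178,4.9722)
p' = p + 1/5·F = (1.8036,0.9944)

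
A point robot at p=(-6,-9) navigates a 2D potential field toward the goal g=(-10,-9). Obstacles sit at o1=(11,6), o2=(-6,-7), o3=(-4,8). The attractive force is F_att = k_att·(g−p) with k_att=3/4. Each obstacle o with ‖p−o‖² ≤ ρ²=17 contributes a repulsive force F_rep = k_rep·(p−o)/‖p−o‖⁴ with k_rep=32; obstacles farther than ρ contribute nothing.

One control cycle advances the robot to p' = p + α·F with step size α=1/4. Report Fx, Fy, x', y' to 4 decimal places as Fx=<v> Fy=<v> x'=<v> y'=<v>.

Fx=-3.0000 Fy=-4.0000 x'=-6.7500 y'=-10.0000

F_att = 3/4·(g−p) = 3/4·(-4,0) = (-3.0000,0.0000)
o1: d²=514 > ρ²=17 → inactive
o2: d²=4 ≤ ρ²=17; F_rep = 32·(0,-2)/4² = (0.0000,-4.0000)
o3: d²=293 > ρ²=17 → inactive
F = F_att + ΣF_rep = (-3.0000,-4.0000)
p' = p + 1/4·F = (-6.7500,-10.0000)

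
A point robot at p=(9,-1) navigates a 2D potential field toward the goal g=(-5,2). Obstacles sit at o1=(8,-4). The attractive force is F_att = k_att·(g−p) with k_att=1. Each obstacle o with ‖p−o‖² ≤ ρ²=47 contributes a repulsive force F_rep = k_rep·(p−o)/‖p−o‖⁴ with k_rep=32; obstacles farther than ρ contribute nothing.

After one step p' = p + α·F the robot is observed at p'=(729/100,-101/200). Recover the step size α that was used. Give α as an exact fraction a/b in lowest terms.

α = 1/8

F_att = 1·(g−p) = 1·(-14,3) = (-14.0000,3.0000)
o1: d²=10 ≤ ρ²=47; F_rep = 32·(1,3)/10² = (0.3200,0.9600)
F = F_att + ΣF_rep = (-13.6800,3.9600)
Δp = p'−p = (-1.7100,0.4950); α = Δx/Fx = (-171/100) / (-342/25) = 1/8
check: Δy/Fy = (99/200) / (99/25) = 1/8 ✓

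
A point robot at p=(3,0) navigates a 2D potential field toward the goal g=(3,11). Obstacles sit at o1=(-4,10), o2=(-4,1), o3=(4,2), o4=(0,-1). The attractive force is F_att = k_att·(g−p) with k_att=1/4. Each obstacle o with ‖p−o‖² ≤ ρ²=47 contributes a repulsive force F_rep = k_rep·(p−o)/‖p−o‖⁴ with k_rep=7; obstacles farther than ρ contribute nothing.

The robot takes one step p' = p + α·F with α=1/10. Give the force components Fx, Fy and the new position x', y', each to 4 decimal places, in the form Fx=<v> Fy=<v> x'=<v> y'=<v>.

F_att = 1/4·(g−p) = 1/4·(0,11) = (0.0000,2.7500)
o1: d²=149 > ρ²=47 → inactive
o2: d²=50 > ρ²=47 → inactive
o3: d²=5 ≤ ρ²=47; F_rep = 7·(-1,-2)/5² = (-0.2800,-0.5600)
o4: d²=10 ≤ ρ²=47; F_rep = 7·(3,1)/10² = (0.2100,0.0700)
F = F_att + ΣF_rep = (-0.0700,2.2600)
p' = p + 1/10·F = (2.9930,0.2260)

Fx=-0.0700 Fy=2.2600 x'=2.9930 y'=0.2260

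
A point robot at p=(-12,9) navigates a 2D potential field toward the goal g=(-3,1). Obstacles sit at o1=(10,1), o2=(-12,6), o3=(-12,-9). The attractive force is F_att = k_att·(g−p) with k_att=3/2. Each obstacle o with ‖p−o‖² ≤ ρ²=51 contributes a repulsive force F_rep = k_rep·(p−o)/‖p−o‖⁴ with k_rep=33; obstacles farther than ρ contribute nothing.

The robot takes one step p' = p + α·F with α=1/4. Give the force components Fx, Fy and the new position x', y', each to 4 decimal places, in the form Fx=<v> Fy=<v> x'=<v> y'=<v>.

F_att = 3/2·(g−p) = 3/2·(9,-8) = (13.5000,-12.0000)
o1: d²=548 > ρ²=51 → inactive
o2: d²=9 ≤ ρ²=51; F_rep = 33·(0,3)/9² = (0.0000,1.2222)
o3: d²=324 > ρ²=51 → inactive
F = F_att + ΣF_rep = (13.5000,-10.7778)
p' = p + 1/4·F = (-8.6250,6.3056)

Fx=13.5000 Fy=-10.7778 x'=-8.6250 y'=6.3056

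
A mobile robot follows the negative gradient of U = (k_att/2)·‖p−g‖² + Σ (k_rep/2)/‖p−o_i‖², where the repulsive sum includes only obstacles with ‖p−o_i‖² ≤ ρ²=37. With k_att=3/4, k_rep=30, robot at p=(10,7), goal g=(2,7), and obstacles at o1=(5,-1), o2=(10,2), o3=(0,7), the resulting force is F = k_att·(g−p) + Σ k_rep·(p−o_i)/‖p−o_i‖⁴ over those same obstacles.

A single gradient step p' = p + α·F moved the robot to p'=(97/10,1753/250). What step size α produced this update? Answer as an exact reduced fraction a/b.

α = 1/20

F_att = 3/4·(g−p) = 3/4·(-8,0) = (-6.0000,0.0000)
o1: d²=89 > ρ²=37 → inactive
o2: d²=25 ≤ ρ²=37; F_rep = 30·(0,5)/25² = (0.0000,0.2400)
o3: d²=100 > ρ²=37 → inactive
F = F_att + ΣF_rep = (-6.0000,0.2400)
Δp = p'−p = (-0.3000,0.0120); α = Δx/Fx = (-3/10) / (-6) = 1/20
check: Δy/Fy = (3/250) / (6/25) = 1/20 ✓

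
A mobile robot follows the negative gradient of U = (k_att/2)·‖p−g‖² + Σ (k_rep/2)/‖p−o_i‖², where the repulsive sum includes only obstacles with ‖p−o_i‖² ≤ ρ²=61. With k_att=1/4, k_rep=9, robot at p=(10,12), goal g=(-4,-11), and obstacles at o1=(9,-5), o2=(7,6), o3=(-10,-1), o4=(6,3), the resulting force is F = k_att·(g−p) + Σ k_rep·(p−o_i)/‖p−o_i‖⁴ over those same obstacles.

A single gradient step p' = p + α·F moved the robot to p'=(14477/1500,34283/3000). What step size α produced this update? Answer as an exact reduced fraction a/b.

F_att = 1/4·(g−p) = 1/4·(-14,-23) = (-3.5000,-5.7500)
o1: d²=290 > ρ²=61 → inactive
o2: d²=45 ≤ ρ²=61; F_rep = 9·(3,6)/45² = (0.0133,0.0267)
o3: d²=569 > ρ²=61 → inactive
o4: d²=97 > ρ²=61 → inactive
F = F_att + ΣF_rep = (-3.4867,-5.7233)
Δp = p'−p = (-0.3487,-0.5723); α = Δx/Fx = (-523/1500) / (-523/150) = 1/10
check: Δy/Fy = (-1717/3000) / (-1717/300) = 1/10 ✓

α = 1/10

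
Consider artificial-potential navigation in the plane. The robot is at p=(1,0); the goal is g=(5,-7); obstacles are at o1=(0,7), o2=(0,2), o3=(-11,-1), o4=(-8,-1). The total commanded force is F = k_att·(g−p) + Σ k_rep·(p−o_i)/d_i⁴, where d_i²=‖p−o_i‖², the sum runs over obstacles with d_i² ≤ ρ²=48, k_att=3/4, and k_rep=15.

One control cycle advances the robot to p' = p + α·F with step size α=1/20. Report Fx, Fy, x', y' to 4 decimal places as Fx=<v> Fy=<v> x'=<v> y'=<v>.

F_att = 3/4·(g−p) = 3/4·(4,-7) = (3.0000,-5.2500)
o1: d²=50 > ρ²=48 → inactive
o2: d²=5 ≤ ρ²=48; F_rep = 15·(1,-2)/5² = (0.6000,-1.2000)
o3: d²=145 > ρ²=48 → inactive
o4: d²=82 > ρ²=48 → inactive
F = F_att + ΣF_rep = (3.6000,-6.4500)
p' = p + 1/20·F = (1.1800,-0.3225)

Fx=3.6000 Fy=-6.4500 x'=1.1800 y'=-0.3225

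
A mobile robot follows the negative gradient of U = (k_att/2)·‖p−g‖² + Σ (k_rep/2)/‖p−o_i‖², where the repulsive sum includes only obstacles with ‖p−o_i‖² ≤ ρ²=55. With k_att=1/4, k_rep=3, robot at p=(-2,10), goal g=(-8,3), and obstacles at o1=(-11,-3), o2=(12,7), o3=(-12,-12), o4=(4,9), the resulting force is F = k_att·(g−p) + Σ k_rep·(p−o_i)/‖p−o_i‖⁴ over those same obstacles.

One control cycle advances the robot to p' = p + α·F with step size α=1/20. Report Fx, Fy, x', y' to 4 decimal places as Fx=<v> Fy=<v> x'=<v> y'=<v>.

F_att = 1/4·(g−p) = 1/4·(-6,-7) = (-1.5000,-1.7500)
o1: d²=250 > ρ²=55 → inactive
o2: d²=205 > ρ²=55 → inactive
o3: d²=584 > ρ²=55 → inactive
o4: d²=37 ≤ ρ²=55; F_rep = 3·(-6,1)/37² = (-0.0131,0.0022)
F = F_att + ΣF_rep = (-1.5131,-1.7478)
p' = p + 1/20·F = (-2.0757,9.9126)

Fx=-1.5131 Fy=-1.7478 x'=-2.0757 y'=9.9126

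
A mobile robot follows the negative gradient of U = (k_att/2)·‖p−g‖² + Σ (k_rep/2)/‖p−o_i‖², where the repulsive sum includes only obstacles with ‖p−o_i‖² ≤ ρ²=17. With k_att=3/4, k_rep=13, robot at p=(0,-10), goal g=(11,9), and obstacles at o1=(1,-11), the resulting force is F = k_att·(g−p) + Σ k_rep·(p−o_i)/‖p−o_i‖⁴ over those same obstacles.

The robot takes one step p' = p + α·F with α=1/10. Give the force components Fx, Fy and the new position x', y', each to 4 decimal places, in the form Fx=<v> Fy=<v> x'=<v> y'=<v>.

F_att = 3/4·(g−p) = 3/4·(11,19) = (8.2500,14.2500)
o1: d²=2 ≤ ρ²=17; F_rep = 13·(-1,1)/2² = (-3.2500,3.2500)
F = F_att + ΣF_rep = (5.0000,17.5000)
p' = p + 1/10·F = (0.5000,-8.2500)

Fx=5.0000 Fy=17.5000 x'=0.5000 y'=-8.2500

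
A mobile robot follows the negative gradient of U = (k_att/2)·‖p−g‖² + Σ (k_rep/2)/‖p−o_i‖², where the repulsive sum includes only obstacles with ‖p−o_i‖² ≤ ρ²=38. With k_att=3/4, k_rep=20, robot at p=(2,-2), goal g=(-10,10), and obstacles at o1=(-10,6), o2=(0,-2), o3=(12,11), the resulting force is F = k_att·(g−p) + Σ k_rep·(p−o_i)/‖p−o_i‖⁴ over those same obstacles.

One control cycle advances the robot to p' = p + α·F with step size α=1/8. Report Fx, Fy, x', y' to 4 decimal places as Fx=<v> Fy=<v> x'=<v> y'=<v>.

F_att = 3/4·(g−p) = 3/4·(-12,12) = (-9.0000,9.0000)
o1: d²=208 > ρ²=38 → inactive
o2: d²=4 ≤ ρ²=38; F_rep = 20·(2,0)/4² = (2.5000,0.0000)
o3: d²=269 > ρ²=38 → inactive
F = F_att + ΣF_rep = (-6.5000,9.0000)
p' = p + 1/8·F = (1.1875,-0.8750)

Fx=-6.5000 Fy=9.0000 x'=1.1875 y'=-0.8750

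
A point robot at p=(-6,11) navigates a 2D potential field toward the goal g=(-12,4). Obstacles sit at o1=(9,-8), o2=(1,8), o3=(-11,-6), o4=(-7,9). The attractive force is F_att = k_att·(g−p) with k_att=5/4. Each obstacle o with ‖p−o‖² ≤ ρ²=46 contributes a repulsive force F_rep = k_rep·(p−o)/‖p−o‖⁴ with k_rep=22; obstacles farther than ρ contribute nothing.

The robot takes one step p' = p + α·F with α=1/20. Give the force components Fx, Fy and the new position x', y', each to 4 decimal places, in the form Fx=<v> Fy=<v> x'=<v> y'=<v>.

Fx=-6.6200 Fy=-6.9900 x'=-6.3310 y'=10.6505

F_att = 5/4·(g−p) = 5/4·(-6,-7) = (-7.5000,-8.7500)
o1: d²=586 > ρ²=46 → inactive
o2: d²=58 > ρ²=46 → inactive
o3: d²=314 > ρ²=46 → inactive
o4: d²=5 ≤ ρ²=46; F_rep = 22·(1,2)/5² = (0.8800,1.7600)
F = F_att + ΣF_rep = (-6.6200,-6.9900)
p' = p + 1/20·F = (-6.3310,10.6505)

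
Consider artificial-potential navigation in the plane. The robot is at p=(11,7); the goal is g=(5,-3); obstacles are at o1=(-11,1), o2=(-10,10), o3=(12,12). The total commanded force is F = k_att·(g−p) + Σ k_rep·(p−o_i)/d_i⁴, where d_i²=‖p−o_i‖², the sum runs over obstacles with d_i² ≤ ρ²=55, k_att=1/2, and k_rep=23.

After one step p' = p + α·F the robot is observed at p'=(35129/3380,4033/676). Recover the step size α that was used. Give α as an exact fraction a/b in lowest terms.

F_att = 1/2·(g−p) = 1/2·(-6,-10) = (-3.0000,-5.0000)
o1: d²=520 > ρ²=55 → inactive
o2: d²=450 > ρ²=55 → inactive
o3: d²=26 ≤ ρ²=55; F_rep = 23·(-1,-5)/26² = (-0.0340,-0.1701)
F = F_att + ΣF_rep = (-3.0340,-5.1701)
Δp = p'−p = (-0.6068,-1.0340); α = Δx/Fx = (-2051/3380) / (-2051/676) = 1/5
check: Δy/Fy = (-699/676) / (-3495/676) = 1/5 ✓

α = 1/5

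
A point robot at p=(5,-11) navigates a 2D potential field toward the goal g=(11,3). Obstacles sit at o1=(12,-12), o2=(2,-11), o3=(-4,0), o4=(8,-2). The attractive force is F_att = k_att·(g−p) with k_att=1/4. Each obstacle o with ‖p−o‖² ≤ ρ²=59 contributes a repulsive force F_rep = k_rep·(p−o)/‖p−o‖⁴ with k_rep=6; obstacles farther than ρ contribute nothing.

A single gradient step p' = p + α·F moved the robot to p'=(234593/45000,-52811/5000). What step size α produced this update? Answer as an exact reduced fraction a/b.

F_att = 1/4·(g−p) = 1/4·(6,14) = (1.5000,3.5000)
o1: d²=50 ≤ ρ²=59; F_rep = 6·(-7,1)/50² = (-0.0168,0.0024)
o2: d²=9 ≤ ρ²=59; F_rep = 6·(3,0)/9² = (0.2222,0.0000)
o3: d²=202 > ρ²=59 → inactive
o4: d²=90 > ρ²=59 → inactive
F = F_att + ΣF_rep = (1.7054,3.5024)
Δp = p'−p = (0.2132,0.4378); α = Δx/Fx = (9593/45000) / (9593/5625) = 1/8
check: Δy/Fy = (2189/5000) / (2189/625) = 1/8 ✓

α = 1/8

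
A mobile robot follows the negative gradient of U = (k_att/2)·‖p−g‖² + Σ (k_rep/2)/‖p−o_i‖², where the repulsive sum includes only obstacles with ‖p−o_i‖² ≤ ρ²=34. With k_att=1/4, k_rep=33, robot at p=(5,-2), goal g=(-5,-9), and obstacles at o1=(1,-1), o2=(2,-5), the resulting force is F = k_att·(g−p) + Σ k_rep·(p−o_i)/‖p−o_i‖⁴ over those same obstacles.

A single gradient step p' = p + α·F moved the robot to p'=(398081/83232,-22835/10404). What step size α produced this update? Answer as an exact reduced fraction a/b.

α = 1/8

F_att = 1/4·(g−p) = 1/4·(-10,-7) = (-2.5000,-1.7500)
o1: d²=17 ≤ ρ²=34; F_rep = 33·(4,-1)/17² = (0.4567,-0.1142)
o2: d²=18 ≤ ρ²=34; F_rep = 33·(3,3)/18² = (0.3056,0.3056)
F = F_att + ΣF_rep = (-1.7377,-1.5586)
Δp = p'−p = (-0.2172,-0.1948); α = Δx/Fx = (-18079/83232) / (-18079/10404) = 1/8
check: Δy/Fy = (-2027/10404) / (-4054/2601) = 1/8 ✓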